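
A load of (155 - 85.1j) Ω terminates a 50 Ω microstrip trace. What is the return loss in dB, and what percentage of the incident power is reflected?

Γ = (105 − j85.1)/(205 − j85.1), |Γ| = 0.609
RL = −20·log₁₀(0.609) = 4.31 dB
P_refl/P_inc = |Γ|² = 0.371

RL ≈ 4.31 dB; 37.1% of incident power reflected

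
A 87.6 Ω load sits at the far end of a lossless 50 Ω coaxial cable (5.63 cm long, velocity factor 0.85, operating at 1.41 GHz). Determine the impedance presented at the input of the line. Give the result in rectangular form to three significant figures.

Z_in ≈ 31.5 + j13 Ω

λ = v/f = 0.85·c / 1.41 GHz = 0.181 m
βl = 2π·l/λ = 2π × 0.311 = 112°
tan(βl) = tan(112°) = -2.47
Z_in = Z_0·(Z_L + jZ_0·tanβl)/(Z_0 + jZ_L·tanβl)
     = 50·(87.6 − j123)/(50 − j216)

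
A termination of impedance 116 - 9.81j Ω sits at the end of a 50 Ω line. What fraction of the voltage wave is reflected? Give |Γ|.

Γ = (Z_L − Z_0)/(Z_L + Z_0) = (66 − j9.81)/(166 − j9.81)
|Γ| = 66.7/166

|Γ| ≈ 0.401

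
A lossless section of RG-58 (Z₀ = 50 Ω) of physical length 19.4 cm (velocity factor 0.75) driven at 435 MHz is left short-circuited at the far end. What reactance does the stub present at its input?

X_in ≈ -50 Ω (capacitive)

λ = v/f = 0.75·c / 435 MHz = 0.517 m
βl = 2π·l/λ = 2π × 0.375 = 135°
tan(βl) = -0.999
For a short-circuited stub, Z_in = jZ_0·tan(βl)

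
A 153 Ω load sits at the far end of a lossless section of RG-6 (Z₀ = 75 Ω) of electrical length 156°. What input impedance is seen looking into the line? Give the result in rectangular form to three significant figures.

Z_in ≈ 100 + j57.8 Ω

tan(βl) = tan(156°) = -0.445
Z_in = Z_0·(Z_L + jZ_0·tanβl)/(Z_0 + jZ_L·tanβl)
     = 75·(153 − j33.4)/(75 − j68.1)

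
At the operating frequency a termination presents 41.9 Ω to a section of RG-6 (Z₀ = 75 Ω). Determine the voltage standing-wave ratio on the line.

VSWR ≈ 1.79

Γ = (41.9 − 75)/(41.9 + 75) = -0.283
VSWR = (1 + 0.283)/(1 − 0.283)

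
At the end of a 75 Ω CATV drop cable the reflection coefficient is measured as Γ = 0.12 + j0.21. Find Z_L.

Z_L ≈ 86.3 + j38.5 Ω

Z_L = Z_0·(1 + Γ)/(1 − Γ) = 75·(1.12 + j0.21)/(0.88 − j0.21)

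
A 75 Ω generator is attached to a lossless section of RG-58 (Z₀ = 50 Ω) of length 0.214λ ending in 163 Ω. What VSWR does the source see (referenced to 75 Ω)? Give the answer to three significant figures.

VSWR ≈ 4.76

βl = 2π × 0.214 = 77°
tan(βl) = 4.35
Z_in = Z_0·(Z_L + jZ_0·tanβl)/(Z_0 + jZ_L·tanβl) = 16.1 − j10.4 Ω
Γ_s = (Z_in − Z_s)/(Z_in + Z_s) = (-58.9 − j10.4)/(91.1 − j10.4), |Γ_s| = 0.653
VSWR = (1 + |Γ_s|)/(1 − |Γ_s|)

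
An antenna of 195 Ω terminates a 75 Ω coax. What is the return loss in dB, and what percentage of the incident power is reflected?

Γ = (195 − 75)/(195 + 75) = 0.444
RL = −20·log₁₀(0.444) = 7.04 dB
P_refl/P_inc = |Γ|² = 0.198

RL ≈ 7.04 dB; 19.8% of incident power reflected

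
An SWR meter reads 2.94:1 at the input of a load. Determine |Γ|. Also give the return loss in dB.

|Γ| ≈ 0.492; return loss ≈ 6.15 dB

|Γ| = (S − 1)/(S + 1) = (2.94 − 1)/(2.94 + 1) = 1.94/3.94
RL = −20·log₁₀|Γ| = −20·log₁₀(0.492)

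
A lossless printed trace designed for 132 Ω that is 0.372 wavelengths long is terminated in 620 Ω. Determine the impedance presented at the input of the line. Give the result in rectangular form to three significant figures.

Z_in ≈ 52 + j116 Ω

βl = 2π × 0.372 = 134°
tan(βl) = tan(134°) = -1.04
Z_in = Z_0·(Z_L + jZ_0·tanβl)/(Z_0 + jZ_L·tanβl)
     = 132·(620 − j137)/(132 − j644)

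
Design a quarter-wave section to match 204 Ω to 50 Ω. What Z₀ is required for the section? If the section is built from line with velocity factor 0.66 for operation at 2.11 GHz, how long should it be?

Z_qwt = √(Z_0·R_L) = √(50 × 204) = √10200
λ = 0.66·c/f = 0.0938 m, so l = λ/4 = 0.0235 m

Z_qwt ≈ 101 Ω; length ≈ 2.35 cm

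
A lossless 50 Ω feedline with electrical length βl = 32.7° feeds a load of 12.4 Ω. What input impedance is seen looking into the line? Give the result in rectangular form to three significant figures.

Z_in ≈ 17.1 + j29.4 Ω

tan(βl) = tan(32.7°) = 0.642
Z_in = Z_0·(Z_L + jZ_0·tanβl)/(Z_0 + jZ_L·tanβl)
     = 50·(12.4 + j32.1)/(50 + j7.96)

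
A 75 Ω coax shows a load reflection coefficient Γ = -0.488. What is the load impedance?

Z_L ≈ 25.8 Ω

Z_L = Z_0·(1 + Γ)/(1 − Γ) = 75·(0.512)/(1.49)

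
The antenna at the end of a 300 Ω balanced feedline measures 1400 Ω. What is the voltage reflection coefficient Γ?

Γ = (Z_L − Z_0)/(Z_L + Z_0) = (1400 − 300)/(1400 + 300) = 1100/1700

Γ = 0.647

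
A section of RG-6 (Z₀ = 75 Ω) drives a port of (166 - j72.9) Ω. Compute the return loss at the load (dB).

Γ = (91 − j72.9)/(241 − j72.9), |Γ| = 0.463
RL = −20·log₁₀|Γ| = −20·log₁₀(0.463)

RL ≈ 6.69 dB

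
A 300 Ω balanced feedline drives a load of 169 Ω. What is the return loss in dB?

Γ = (169 − 300)/(169 + 300) = -0.279
RL = −20·log₁₀|Γ| = −20·log₁₀(0.279)

RL ≈ 11.1 dB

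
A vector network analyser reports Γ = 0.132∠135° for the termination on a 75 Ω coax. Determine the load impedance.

Z_L ≈ 61.2 + j11.6 Ω

Z_L = Z_0·(1 + Γ)/(1 − Γ) = 75·(0.907 + j0.0933)/(1.09 − j0.0933)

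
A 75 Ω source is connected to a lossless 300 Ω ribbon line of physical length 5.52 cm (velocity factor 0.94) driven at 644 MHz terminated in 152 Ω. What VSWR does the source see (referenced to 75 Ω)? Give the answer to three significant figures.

λ = v/f = 0.94·c / 644 MHz = 0.438 m
βl = 2π·l/λ = 2π × 0.126 = 45.4°
tan(βl) = 1.01
Z_in = Z_0·(Z_L + jZ_0·tanβl)/(Z_0 + jZ_L·tanβl) = 244 + j179 Ω
Γ_s = (Z_in − Z_s)/(Z_in + Z_s) = (169 + j179)/(319 + j179), |Γ_s| = 0.673
VSWR = (1 + |Γ_s|)/(1 − |Γ_s|)

VSWR ≈ 5.11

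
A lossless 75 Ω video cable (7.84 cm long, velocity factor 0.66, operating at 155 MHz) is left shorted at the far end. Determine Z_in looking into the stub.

λ = v/f = 0.66·c / 155 MHz = 1.28 m
βl = 2π·l/λ = 2π × 0.0614 = 22.1°
tan(βl) = 0.406
For a shorted stub, Z_in = jZ_0·tan(βl)

Z_in ≈ +j30.4 Ω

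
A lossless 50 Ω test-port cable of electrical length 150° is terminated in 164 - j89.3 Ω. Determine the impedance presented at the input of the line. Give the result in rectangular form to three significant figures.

Z_in ≈ 61 + j87.6 Ω

tan(βl) = tan(150°) = -0.577
Z_in = Z_0·(Z_L + jZ_0·tanβl)/(Z_0 + jZ_L·tanβl)
     = 50·(164 − j118)/(-1.56 − j94.7)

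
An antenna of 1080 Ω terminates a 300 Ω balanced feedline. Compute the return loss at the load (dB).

Γ = (1080 − 300)/(1080 + 300) = 0.565
RL = −20·log₁₀|Γ| = −20·log₁₀(0.565)

RL ≈ 4.96 dB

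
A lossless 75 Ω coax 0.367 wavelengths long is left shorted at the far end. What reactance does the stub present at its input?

X_in ≈ -82.9 Ω (capacitive)

βl = 2π × 0.367 = 132°
tan(βl) = -1.11
For a shorted stub, Z_in = jZ_0·tan(βl)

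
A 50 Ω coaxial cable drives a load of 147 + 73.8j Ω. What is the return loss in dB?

Γ = (97 + j73.8)/(197 + j73.8), |Γ| = 0.579
RL = −20·log₁₀|Γ| = −20·log₁₀(0.579)

RL ≈ 4.74 dB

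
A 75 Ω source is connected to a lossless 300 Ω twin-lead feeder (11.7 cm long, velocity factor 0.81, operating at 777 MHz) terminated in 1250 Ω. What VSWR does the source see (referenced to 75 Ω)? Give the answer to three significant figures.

VSWR ≈ 9.17

λ = v/f = 0.81·c / 777 MHz = 0.313 m
βl = 2π·l/λ = 2π × 0.374 = 135°
tan(βl) = -1.01
Z_in = Z_0·(Z_L + jZ_0·tanβl)/(Z_0 + jZ_L·tanβl) = 135 + j265 Ω
Γ_s = (Z_in − Z_s)/(Z_in + Z_s) = (59.8 + j265)/(210 + j265), |Γ_s| = 0.803
VSWR = (1 + |Γ_s|)/(1 − |Γ_s|)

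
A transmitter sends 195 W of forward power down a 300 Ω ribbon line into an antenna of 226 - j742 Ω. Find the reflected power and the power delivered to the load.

|Γ| = |(-74 − j742)/(526 − j742)| = 0.82
|Γ|² = 0.672
P_refl = |Γ|²·P_inc = 131 W, P_del = (1 − |Γ|²)·P_inc = 63.9 W

P_reflected ≈ 131 W; P_delivered ≈ 63.9 W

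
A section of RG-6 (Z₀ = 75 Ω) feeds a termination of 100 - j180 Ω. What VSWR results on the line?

Γ = (Z_L − Z_0)/(Z_L + Z_0) = (25 − j180)/(175 − j180)
|Γ| = 182/251 = 0.724
VSWR = (1 + |Γ|)/(1 − |Γ|) = 1.72/0.276

VSWR ≈ 6.24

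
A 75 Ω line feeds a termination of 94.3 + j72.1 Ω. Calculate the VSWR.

Γ = (Z_L − Z_0)/(Z_L + Z_0) = (19.3 + j72.1)/(169.3 + j72.1)
|Γ| = 74.6/184 = 0.406
VSWR = (1 + |Γ|)/(1 − |Γ|) = 1.41/0.594

VSWR ≈ 2.36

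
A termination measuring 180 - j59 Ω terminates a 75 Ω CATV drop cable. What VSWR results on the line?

Γ = (Z_L − Z_0)/(Z_L + Z_0) = (105 − j59)/(255 − j59)
|Γ| = 120/262 = 0.46
VSWR = (1 + |Γ|)/(1 − |Γ|) = 1.46/0.54

VSWR ≈ 2.7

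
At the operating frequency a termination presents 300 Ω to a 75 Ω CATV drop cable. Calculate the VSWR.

For a purely resistive load, VSWR = R_L/Z_0 or Z_0/R_L (whichever > 1) = 300/75

VSWR ≈ 4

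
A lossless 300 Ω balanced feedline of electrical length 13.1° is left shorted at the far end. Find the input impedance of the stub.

tan(βl) = 0.233
For a shorted stub, Z_in = jZ_0·tan(βl)

Z_in ≈ +j69.8 Ω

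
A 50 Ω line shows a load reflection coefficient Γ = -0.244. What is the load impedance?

Z_L = Z_0·(1 + Γ)/(1 − Γ) = 50·(0.756)/(1.24)

Z_L ≈ 30.4 Ω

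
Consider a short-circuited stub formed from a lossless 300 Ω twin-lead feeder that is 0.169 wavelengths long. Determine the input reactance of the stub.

X_in ≈ 538 Ω (inductive)

βl = 2π × 0.169 = 60.8°
tan(βl) = 1.79
For a short-circuited stub, Z_in = jZ_0·tan(βl)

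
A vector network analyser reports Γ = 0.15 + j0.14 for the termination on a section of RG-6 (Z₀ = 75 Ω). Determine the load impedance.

Z_L ≈ 96.8 + j28.3 Ω

Z_L = Z_0·(1 + Γ)/(1 − Γ) = 75·(1.15 + j0.14)/(0.85 − j0.14)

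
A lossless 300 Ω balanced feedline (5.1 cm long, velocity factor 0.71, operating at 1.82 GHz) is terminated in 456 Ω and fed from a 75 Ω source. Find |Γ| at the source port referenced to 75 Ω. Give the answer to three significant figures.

|Γ| ≈ 0.695

λ = v/f = 0.71·c / 1.82 GHz = 0.117 m
βl = 2π·l/λ = 2π × 0.436 = 157°
tan(βl) = -0.427
Z_in = Z_0·(Z_L + jZ_0·tanβl)/(Z_0 + jZ_L·tanβl) = 379 + j118 Ω
Γ_s = (Z_in − Z_s)/(Z_in + Z_s) = (304 + j118)/(454 + j118), |Γ_s| = 0.695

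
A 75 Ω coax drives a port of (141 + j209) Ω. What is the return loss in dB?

Γ = (66 + j209)/(216 + j209), |Γ| = 0.729
RL = −20·log₁₀|Γ| = −20·log₁₀(0.729)

RL ≈ 2.74 dB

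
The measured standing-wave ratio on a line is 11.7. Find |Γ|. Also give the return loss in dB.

|Γ| ≈ 0.843; return loss ≈ 1.49 dB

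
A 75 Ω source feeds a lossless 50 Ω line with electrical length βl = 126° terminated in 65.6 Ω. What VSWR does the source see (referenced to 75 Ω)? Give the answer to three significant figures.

VSWR ≈ 1.74

tan(βl) = -1.38
Z_in = Z_0·(Z_L + jZ_0·tanβl)/(Z_0 + jZ_L·tanβl) = 44.6 + j11.7 Ω
Γ_s = (Z_in − Z_s)/(Z_in + Z_s) = (-30.4 + j11.7)/(120 + j11.7), |Γ_s| = 0.271
VSWR = (1 + |Γ_s|)/(1 − |Γ_s|)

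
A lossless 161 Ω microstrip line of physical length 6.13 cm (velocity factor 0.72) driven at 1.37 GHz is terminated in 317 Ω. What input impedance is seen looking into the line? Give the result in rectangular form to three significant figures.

λ = v/f = 0.72·c / 1.37 GHz = 0.158 m
βl = 2π·l/λ = 2π × 0.389 = 140°
tan(βl) = tan(140°) = -0.84
Z_in = Z_0·(Z_L + jZ_0·tanβl)/(Z_0 + jZ_L·tanβl)
     = 161·(317 − j135)/(161 − j266)

Z_in ≈ 145 + j104 Ω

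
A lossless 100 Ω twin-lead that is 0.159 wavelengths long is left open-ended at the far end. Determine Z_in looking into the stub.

Z_in ≈ −j64.3 Ω

βl = 2π × 0.159 = 57.2°
tan(βl) = 1.55
For an open-ended stub, Z_in = −jZ_0·cot(βl) = −jZ_0/tan(βl)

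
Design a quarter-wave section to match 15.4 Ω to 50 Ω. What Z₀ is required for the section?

Z_qwt ≈ 27.7 Ω

Z_qwt = √(Z_0·R_L) = √(50 × 15.4) = √770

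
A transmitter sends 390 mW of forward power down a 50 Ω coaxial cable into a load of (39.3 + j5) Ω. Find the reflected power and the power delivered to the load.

P_reflected ≈ 6.8 mW; P_delivered ≈ 383 mW

|Γ| = |(-10.7 + j5)/(89.3 + j5)| = 0.132
|Γ|² = 0.0174
P_refl = |Γ|²·P_inc = 6.8 mW, P_del = (1 − |Γ|²)·P_inc = 383 mW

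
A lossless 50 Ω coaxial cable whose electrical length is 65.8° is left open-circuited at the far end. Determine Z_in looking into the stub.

Z_in ≈ −j22.5 Ω

tan(βl) = 2.23
For an open-circuited stub, Z_in = −jZ_0·cot(βl) = −jZ_0/tan(βl)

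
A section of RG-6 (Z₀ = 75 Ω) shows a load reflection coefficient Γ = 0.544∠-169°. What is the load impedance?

Z_L = Z_0·(1 + Γ)/(1 − Γ) = 75·(0.466 − j0.104)/(1.53 + j0.104)

Z_L ≈ 22.3 − j6.59 Ω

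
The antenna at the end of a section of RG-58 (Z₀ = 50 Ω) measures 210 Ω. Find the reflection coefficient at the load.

Γ = 0.615

Γ = (Z_L − Z_0)/(Z_L + Z_0) = (210 − 50)/(210 + 50) = 160/260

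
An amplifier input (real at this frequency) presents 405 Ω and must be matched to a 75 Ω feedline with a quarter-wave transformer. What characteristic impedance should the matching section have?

Z_qwt ≈ 174 Ω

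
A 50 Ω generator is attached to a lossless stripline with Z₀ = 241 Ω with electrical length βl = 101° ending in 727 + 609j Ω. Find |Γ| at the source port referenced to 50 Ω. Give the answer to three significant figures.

tan(βl) = -5.14
Z_in = Z_0·(Z_L + jZ_0·tanβl)/(Z_0 + jZ_L·tanβl) = 45.7 + j5.61 Ω
Γ_s = (Z_in − Z_s)/(Z_in + Z_s) = (-4.29 + j5.61)/(95.7 + j5.61), |Γ_s| = 0.0737

|Γ| ≈ 0.0737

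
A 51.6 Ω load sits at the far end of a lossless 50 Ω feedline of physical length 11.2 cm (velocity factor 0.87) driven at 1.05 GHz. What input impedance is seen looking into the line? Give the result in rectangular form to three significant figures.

Z_in ≈ 51.3 + j0.94 Ω

λ = v/f = 0.87·c / 1.05 GHz = 0.249 m
βl = 2π·l/λ = 2π × 0.451 = 162°
tan(βl) = tan(162°) = -0.321
Z_in = Z_0·(Z_L + jZ_0·tanβl)/(Z_0 + jZ_L·tanβl)
     = 50·(51.6 − j16)/(50 − j16.6)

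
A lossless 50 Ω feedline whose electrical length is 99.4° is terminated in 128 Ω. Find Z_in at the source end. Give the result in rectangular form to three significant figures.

Z_in ≈ 20 + j6.99 Ω

tan(βl) = tan(99.4°) = -6.04
Z_in = Z_0·(Z_L + jZ_0·tanβl)/(Z_0 + jZ_L·tanβl)
     = 50·(128 − j302)/(50 − j773)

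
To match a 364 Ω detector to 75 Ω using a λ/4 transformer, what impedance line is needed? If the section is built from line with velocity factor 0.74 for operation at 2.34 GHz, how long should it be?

Z_qwt = √(Z_0·R_L) = √(75 × 364) = √27300
λ = 0.74·c/f = 0.0949 m, so l = λ/4 = 0.0237 m

Z_qwt ≈ 165 Ω; length ≈ 2.37 cm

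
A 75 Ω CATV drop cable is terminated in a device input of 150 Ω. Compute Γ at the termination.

Γ = 0.333

Γ = (Z_L − Z_0)/(Z_L + Z_0) = (150 − 75)/(150 + 75) = 75/225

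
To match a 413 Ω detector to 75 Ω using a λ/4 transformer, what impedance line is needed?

Z_qwt ≈ 176 Ω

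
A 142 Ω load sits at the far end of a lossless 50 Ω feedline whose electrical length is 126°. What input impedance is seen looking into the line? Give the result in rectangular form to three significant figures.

tan(βl) = tan(126°) = -1.38
Z_in = Z_0·(Z_L + jZ_0·tanβl)/(Z_0 + jZ_L·tanβl)
     = 50·(142 − j68.8)/(50 − j195)

Z_in ≈ 25.2 + j29.9 Ω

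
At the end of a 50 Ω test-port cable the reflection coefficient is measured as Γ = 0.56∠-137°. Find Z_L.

Z_L ≈ 16.1 − j17.9 Ω

Z_L = Z_0·(1 + Γ)/(1 − Γ) = 50·(0.59 − j0.382)/(1.41 + j0.382)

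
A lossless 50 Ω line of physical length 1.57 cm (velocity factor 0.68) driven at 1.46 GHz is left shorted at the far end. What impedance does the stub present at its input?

Z_in ≈ +j42.6 Ω

λ = v/f = 0.68·c / 1.46 GHz = 0.14 m
βl = 2π·l/λ = 2π × 0.112 = 40.5°
tan(βl) = 0.853
For a shorted stub, Z_in = jZ_0·tan(βl)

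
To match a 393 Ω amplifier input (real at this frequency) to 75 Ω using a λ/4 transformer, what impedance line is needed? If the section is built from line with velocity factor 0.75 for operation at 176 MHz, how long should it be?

Z_qwt ≈ 172 Ω; length ≈ 32 cm

Z_qwt = √(Z_0·R_L) = √(75 × 393) = √29480
λ = 0.75·c/f = 1.28 m, so l = λ/4 = 0.32 m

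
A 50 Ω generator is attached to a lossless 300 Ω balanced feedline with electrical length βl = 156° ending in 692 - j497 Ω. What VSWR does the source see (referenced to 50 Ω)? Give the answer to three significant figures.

tan(βl) = -0.445
Z_in = Z_0·(Z_L + jZ_0·tanβl)/(Z_0 + jZ_L·tanβl) = 738 + j485 Ω
Γ_s = (Z_in − Z_s)/(Z_in + Z_s) = (688 + j485)/(788 + j485), |Γ_s| = 0.91
VSWR = (1 + |Γ_s|)/(1 − |Γ_s|)

VSWR ≈ 21.2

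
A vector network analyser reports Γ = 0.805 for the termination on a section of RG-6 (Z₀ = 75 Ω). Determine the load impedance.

Z_L = Z_0·(1 + Γ)/(1 − Γ) = 75·(1.81)/(0.195)

Z_L ≈ 694 Ω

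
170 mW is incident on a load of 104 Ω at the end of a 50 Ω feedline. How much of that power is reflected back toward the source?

Γ = (104 − 50)/(104 + 50) = 0.351
|Γ|² = 0.123
P_refl = |Γ|²·P_inc = 20.9 mW, P_del = (1 − |Γ|²)·P_inc = 149 mW

P_reflected ≈ 20.9 mW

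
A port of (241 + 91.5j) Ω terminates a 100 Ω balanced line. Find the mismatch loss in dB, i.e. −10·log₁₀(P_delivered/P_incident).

mismatch loss ≈ 1.12 dB

Γ = (141 + j91.5)/(341 + j91.5), |Γ| = 0.476
|Γ|² = 0.227, so P_del/P_inc = 1 − |Γ|² = 0.773
ML = −10·log₁₀(1 − |Γ|²)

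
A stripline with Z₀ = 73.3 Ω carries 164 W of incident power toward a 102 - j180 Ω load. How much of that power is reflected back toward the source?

|Γ| = |(28.7 − j180)/(175.3 − j180)| = 0.725
|Γ|² = 0.526
P_refl = |Γ|²·P_inc = 86.3 W, P_del = (1 − |Γ|²)·P_inc = 77.7 W

P_reflected ≈ 86.3 W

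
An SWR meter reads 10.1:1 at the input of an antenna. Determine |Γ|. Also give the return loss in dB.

|Γ| ≈ 0.82; return loss ≈ 1.73 dB

|Γ| = (S − 1)/(S + 1) = (10.1 − 1)/(10.1 + 1) = 9.1/11.1
RL = −20·log₁₀|Γ| = −20·log₁₀(0.82)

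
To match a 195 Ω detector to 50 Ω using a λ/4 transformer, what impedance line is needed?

Z_qwt = √(Z_0·R_L) = √(50 × 195) = √9750

Z_qwt ≈ 98.7 Ω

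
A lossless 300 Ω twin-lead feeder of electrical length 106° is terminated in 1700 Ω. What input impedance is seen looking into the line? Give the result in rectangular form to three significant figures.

Z_in ≈ 57.1 + j83.1 Ω

tan(βl) = tan(106°) = -3.49
Z_in = Z_0·(Z_L + jZ_0·tanβl)/(Z_0 + jZ_L·tanβl)
     = 300·(1700 − j1050)/(300 − j5930)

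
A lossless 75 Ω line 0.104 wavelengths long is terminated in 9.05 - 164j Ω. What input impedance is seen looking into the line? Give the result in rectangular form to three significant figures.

βl = 2π × 0.104 = 37.4°
tan(βl) = tan(37.4°) = 0.766
Z_in = Z_0·(Z_L + jZ_0·tanβl)/(Z_0 + jZ_L·tanβl)
     = 75·(9.05 − j107)/(201 + j6.93)

Z_in ≈ 2 − j39.9 Ω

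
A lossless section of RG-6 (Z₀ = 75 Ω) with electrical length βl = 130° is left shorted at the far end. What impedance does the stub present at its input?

Z_in ≈ −j89.4 Ω

tan(βl) = -1.19
For a shorted stub, Z_in = jZ_0·tan(βl)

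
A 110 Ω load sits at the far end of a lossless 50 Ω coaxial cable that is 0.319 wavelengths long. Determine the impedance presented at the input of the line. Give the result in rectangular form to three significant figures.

βl = 2π × 0.319 = 115°
tan(βl) = tan(115°) = -2.16
Z_in = Z_0·(Z_L + jZ_0·tanβl)/(Z_0 + jZ_L·tanβl)
     = 50·(110 − j108)/(50 − j238)

Z_in ≈ 26.4 + j17.6 Ω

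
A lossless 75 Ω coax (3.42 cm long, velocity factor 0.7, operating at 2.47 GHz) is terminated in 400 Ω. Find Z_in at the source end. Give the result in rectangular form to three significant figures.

Z_in ≈ 39.6 + j95.9 Ω

λ = v/f = 0.7·c / 2.47 GHz = 0.085 m
βl = 2π·l/λ = 2π × 0.402 = 145°
tan(βl) = tan(145°) = -0.705
Z_in = Z_0·(Z_L + jZ_0·tanβl)/(Z_0 + jZ_L·tanβl)
     = 75·(400 − j52.9)/(75 − j282)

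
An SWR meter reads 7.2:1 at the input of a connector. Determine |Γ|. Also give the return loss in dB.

|Γ| ≈ 0.756; return loss ≈ 2.43 dB

|Γ| = (S − 1)/(S + 1) = (7.2 − 1)/(7.2 + 1) = 6.2/8.2
RL = −20·log₁₀|Γ| = −20·log₁₀(0.756)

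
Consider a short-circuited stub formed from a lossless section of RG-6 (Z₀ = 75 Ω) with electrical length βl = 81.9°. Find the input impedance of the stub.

Z_in ≈ +j527 Ω

tan(βl) = 7.03
For a short-circuited stub, Z_in = jZ_0·tan(βl)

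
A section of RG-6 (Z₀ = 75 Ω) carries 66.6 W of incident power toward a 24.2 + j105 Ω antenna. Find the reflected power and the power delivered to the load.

P_reflected ≈ 43.4 W; P_delivered ≈ 23.2 W

|Γ| = |(-50.8 + j105)/(99.2 + j105)| = 0.808
|Γ|² = 0.652
P_refl = |Γ|²·P_inc = 43.4 W, P_del = (1 − |Γ|²)·P_inc = 23.2 W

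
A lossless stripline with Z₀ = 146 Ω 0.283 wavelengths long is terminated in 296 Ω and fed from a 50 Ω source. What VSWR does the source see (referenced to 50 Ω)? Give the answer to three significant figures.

βl = 2π × 0.283 = 102°
tan(βl) = -4.75
Z_in = Z_0·(Z_L + jZ_0·tanβl)/(Z_0 + jZ_L·tanβl) = 74.4 + j23 Ω
Γ_s = (Z_in − Z_s)/(Z_in + Z_s) = (24.4 + j23)/(124 + j23), |Γ_s| = 0.265
VSWR = (1 + |Γ_s|)/(1 − |Γ_s|)

VSWR ≈ 1.72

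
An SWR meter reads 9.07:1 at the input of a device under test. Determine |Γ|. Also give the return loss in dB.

|Γ| = (S − 1)/(S + 1) = (9.07 − 1)/(9.07 + 1) = 8.07/10.1
RL = −20·log₁₀|Γ| = −20·log₁₀(0.801)

|Γ| ≈ 0.801; return loss ≈ 1.92 dB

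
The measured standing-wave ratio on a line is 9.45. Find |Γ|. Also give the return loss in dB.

|Γ| = (S − 1)/(S + 1) = (9.45 − 1)/(9.45 + 1) = 8.45/10.4
RL = −20·log₁₀|Γ| = −20·log₁₀(0.809)

|Γ| ≈ 0.809; return loss ≈ 1.85 dB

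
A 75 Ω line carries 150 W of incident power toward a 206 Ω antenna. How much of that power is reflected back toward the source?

P_reflected ≈ 32.6 W

Γ = (206 − 75)/(206 + 75) = 0.466
|Γ|² = 0.217
P_refl = |Γ|²·P_inc = 32.6 W, P_del = (1 − |Γ|²)·P_inc = 117 W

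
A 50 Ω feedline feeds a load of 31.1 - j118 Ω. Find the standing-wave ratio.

Γ = (Z_L − Z_0)/(Z_L + Z_0) = (-18.9 − j118)/(81.1 − j118)
|Γ| = 120/143 = 0.835
VSWR = (1 + |Γ|)/(1 − |Γ|) = 1.83/0.165

VSWR ≈ 11.1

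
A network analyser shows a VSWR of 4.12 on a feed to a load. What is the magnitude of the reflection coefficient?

|Γ| ≈ 0.609

|Γ| = (S − 1)/(S + 1) = (4.12 − 1)/(4.12 + 1) = 3.12/5.12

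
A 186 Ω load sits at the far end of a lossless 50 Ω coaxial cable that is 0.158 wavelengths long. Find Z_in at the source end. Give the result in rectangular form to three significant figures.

Z_in ≈ 18.6 − j29.4 Ω

βl = 2π × 0.158 = 56.9°
tan(βl) = tan(56.9°) = 1.53
Z_in = Z_0·(Z_L + jZ_0·tanβl)/(Z_0 + jZ_L·tanβl)
     = 50·(186 + j76.6)/(50 + j285)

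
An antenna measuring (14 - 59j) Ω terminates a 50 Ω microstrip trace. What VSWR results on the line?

VSWR ≈ 8.71

Γ = (Z_L − Z_0)/(Z_L + Z_0) = (-36 − j59)/(64 − j59)
|Γ| = 69.1/87 = 0.794
VSWR = (1 + |Γ|)/(1 − |Γ|) = 1.79/0.206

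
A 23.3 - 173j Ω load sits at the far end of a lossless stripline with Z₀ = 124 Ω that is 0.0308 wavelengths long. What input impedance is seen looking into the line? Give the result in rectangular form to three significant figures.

Z_in ≈ 14.9 − j117 Ω

βl = 2π × 0.0308 = 11.1°
tan(βl) = tan(11.1°) = 0.196
Z_in = Z_0·(Z_L + jZ_0·tanβl)/(Z_0 + jZ_L·tanβl)
     = 124·(23.3 − j149)/(158 + j4.57)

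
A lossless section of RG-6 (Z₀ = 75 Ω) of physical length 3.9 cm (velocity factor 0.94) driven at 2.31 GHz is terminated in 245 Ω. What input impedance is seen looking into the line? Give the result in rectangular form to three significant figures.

λ = v/f = 0.94·c / 2.31 GHz = 0.122 m
βl = 2π·l/λ = 2π × 0.319 = 115°
tan(βl) = tan(115°) = -2.14
Z_in = Z_0·(Z_L + jZ_0·tanβl)/(Z_0 + jZ_L·tanβl)
     = 75·(245 − j161)/(75 − j525)

Z_in ≈ 27.4 + j31.1 Ω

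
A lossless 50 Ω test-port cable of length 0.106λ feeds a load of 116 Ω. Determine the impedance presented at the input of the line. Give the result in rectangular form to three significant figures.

βl = 2π × 0.106 = 38.2°
tan(βl) = tan(38.2°) = 0.786
Z_in = Z_0·(Z_L + jZ_0·tanβl)/(Z_0 + jZ_L·tanβl)
     = 50·(116 + j39.3)/(50 + j91.2)

Z_in ≈ 43.4 − j39.8 Ω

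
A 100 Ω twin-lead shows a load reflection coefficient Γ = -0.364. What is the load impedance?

Z_L = Z_0·(1 + Γ)/(1 − Γ) = 100·(0.636)/(1.36)

Z_L ≈ 46.6 Ω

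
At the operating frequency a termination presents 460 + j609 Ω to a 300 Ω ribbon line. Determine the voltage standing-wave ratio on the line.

Γ = (Z_L − Z_0)/(Z_L + Z_0) = (160 + j609)/(760 + j609)
|Γ| = 630/974 = 0.647
VSWR = (1 + |Γ|)/(1 − |Γ|) = 1.65/0.353

VSWR ≈ 4.66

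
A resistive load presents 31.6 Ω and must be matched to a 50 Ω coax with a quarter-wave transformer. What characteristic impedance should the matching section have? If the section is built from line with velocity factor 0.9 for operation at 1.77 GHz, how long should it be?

Z_qwt = √(Z_0·R_L) = √(50 × 31.6) = √1580
λ = 0.9·c/f = 0.153 m, so l = λ/4 = 0.0381 m

Z_qwt ≈ 39.7 Ω; length ≈ 3.81 cm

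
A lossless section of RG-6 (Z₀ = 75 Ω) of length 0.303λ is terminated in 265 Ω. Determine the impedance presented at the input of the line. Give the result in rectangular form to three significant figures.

βl = 2π × 0.303 = 109°
tan(βl) = tan(109°) = -2.89
Z_in = Z_0·(Z_L + jZ_0·tanβl)/(Z_0 + jZ_L·tanβl)
     = 75·(265 − j217)/(75 − j766)

Z_in ≈ 23.5 + j23.6 Ω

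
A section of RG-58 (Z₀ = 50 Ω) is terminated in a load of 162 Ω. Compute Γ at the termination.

Γ = 0.528

Γ = (Z_L − Z_0)/(Z_L + Z_0) = (162 − 50)/(162 + 50) = 112/212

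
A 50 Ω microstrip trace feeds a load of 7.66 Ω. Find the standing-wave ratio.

For a purely resistive load, VSWR = R_L/Z_0 or Z_0/R_L (whichever > 1) = 50/7.66

VSWR ≈ 6.53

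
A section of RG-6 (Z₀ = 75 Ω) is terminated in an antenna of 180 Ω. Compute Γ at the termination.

Γ = 0.412

Γ = (Z_L − Z_0)/(Z_L + Z_0) = (180 − 75)/(180 + 75) = 105/255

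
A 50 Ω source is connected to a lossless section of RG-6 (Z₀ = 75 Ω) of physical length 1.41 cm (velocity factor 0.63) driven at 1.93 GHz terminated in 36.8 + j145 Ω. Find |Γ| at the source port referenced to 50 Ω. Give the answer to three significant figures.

λ = v/f = 0.63·c / 1.93 GHz = 0.0979 m
βl = 2π·l/λ = 2π × 0.144 = 51.8°
tan(βl) = 1.27
Z_in = Z_0·(Z_L + jZ_0·tanβl)/(Z_0 + jZ_L·tanβl) = 38.2 − j148 Ω
Γ_s = (Z_in − Z_s)/(Z_in + Z_s) = (-11.8 − j148)/(88.2 − j148), |Γ_s| = 0.862

|Γ| ≈ 0.862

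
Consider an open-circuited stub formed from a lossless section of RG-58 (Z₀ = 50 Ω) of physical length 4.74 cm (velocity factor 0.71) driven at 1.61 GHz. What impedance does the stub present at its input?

Z_in ≈ +j40.5 Ω

λ = v/f = 0.71·c / 1.61 GHz = 0.132 m
βl = 2π·l/λ = 2π × 0.358 = 129°
tan(βl) = -1.24
For an open-circuited stub, Z_in = −jZ_0·cot(βl) = −jZ_0/tan(βl)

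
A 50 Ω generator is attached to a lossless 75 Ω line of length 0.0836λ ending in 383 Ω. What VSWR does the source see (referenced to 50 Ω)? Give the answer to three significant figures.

βl = 2π × 0.0836 = 30.1°
tan(βl) = 0.58
Z_in = Z_0·(Z_L + jZ_0·tanβl)/(Z_0 + jZ_L·tanβl) = 52.4 − j112 Ω
Γ_s = (Z_in − Z_s)/(Z_in + Z_s) = (2.42 − j112)/(102 − j112), |Γ_s| = 0.737
VSWR = (1 + |Γ_s|)/(1 − |Γ_s|)

VSWR ≈ 6.61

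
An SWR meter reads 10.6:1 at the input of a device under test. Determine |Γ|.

|Γ| ≈ 0.828

|Γ| = (S − 1)/(S + 1) = (10.6 − 1)/(10.6 + 1) = 9.6/11.6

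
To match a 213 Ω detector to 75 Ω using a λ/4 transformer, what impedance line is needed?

Z_qwt = √(Z_0·R_L) = √(75 × 213) = √15980

Z_qwt ≈ 126 Ω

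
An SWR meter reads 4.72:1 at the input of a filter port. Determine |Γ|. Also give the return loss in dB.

|Γ| ≈ 0.65; return loss ≈ 3.74 dB

|Γ| = (S − 1)/(S + 1) = (4.72 − 1)/(4.72 + 1) = 3.72/5.72
RL = −20·log₁₀|Γ| = −20·log₁₀(0.65)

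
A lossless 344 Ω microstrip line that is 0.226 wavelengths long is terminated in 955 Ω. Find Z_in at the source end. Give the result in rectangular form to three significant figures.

Z_in ≈ 126 − j45.4 Ω

βl = 2π × 0.226 = 81.4°
tan(βl) = tan(81.4°) = 6.58
Z_in = Z_0·(Z_L + jZ_0·tanβl)/(Z_0 + jZ_L·tanβl)
     = 344·(955 + j2260)/(344 + j6280)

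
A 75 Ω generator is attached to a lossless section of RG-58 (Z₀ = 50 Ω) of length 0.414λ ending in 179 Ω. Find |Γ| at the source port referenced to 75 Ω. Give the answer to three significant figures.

βl = 2π × 0.414 = 149°
tan(βl) = -0.6
Z_in = Z_0·(Z_L + jZ_0·tanβl)/(Z_0 + jZ_L·tanβl) = 43.4 + j63.2 Ω
Γ_s = (Z_in − Z_s)/(Z_in + Z_s) = (-31.6 + j63.2)/(118 + j63.2), |Γ_s| = 0.526

|Γ| ≈ 0.526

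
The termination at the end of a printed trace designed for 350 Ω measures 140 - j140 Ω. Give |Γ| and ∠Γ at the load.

Γ = (Z_L − Z_0)/(Z_L + Z_0) = (-210 − j140)/(490 − j140)
|Γ| = 252/510 = 0.495

Γ ≈ 0.495 ∠ -130°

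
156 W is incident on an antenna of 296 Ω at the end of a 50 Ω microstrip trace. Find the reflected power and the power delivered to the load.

Γ = (296 − 50)/(296 + 50) = 0.711
|Γ|² = 0.505
P_refl = |Γ|²·P_inc = 78.9 W, P_del = (1 − |Γ|²)·P_inc = 77.1 W

P_reflected ≈ 78.9 W; P_delivered ≈ 77.1 W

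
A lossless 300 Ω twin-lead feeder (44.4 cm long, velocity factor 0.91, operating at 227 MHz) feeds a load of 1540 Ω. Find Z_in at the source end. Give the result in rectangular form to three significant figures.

λ = v/f = 0.91·c / 227 MHz = 1.2 m
βl = 2π·l/λ = 2π × 0.369 = 133°
tan(βl) = tan(133°) = -1.08
Z_in = Z_0·(Z_L + jZ_0·tanβl)/(Z_0 + jZ_L·tanβl)
     = 300·(1540 − j323)/(300 − j1660)

Z_in ≈ 105 + j260 Ω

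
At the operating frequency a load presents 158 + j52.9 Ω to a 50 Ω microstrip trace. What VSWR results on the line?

Γ = (Z_L − Z_0)/(Z_L + Z_0) = (108 + j52.9)/(208 + j52.9)
|Γ| = 120/215 = 0.56
VSWR = (1 + |Γ|)/(1 − |Γ|) = 1.56/0.44

VSWR ≈ 3.55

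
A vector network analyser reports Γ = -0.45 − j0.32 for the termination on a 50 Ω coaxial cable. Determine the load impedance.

Z_L ≈ 15.8 − j14.5 Ω

Z_L = Z_0·(1 + Γ)/(1 − Γ) = 50·(0.55 − j0.32)/(1.45 + j0.32)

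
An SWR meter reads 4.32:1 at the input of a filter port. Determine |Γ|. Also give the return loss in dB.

|Γ| ≈ 0.624; return loss ≈ 4.1 dB

|Γ| = (S − 1)/(S + 1) = (4.32 − 1)/(4.32 + 1) = 3.32/5.32
RL = −20·log₁₀|Γ| = −20·log₁₀(0.624)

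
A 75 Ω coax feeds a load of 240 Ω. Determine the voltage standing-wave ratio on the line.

VSWR ≈ 3.2

For a purely resistive load, VSWR = R_L/Z_0 or Z_0/R_L (whichever > 1) = 240/75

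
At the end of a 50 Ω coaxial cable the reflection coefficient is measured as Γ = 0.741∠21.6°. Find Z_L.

Z_L = Z_0·(1 + Γ)/(1 − Γ) = 50·(1.69 + j0.273)/(0.311 − j0.273)

Z_L ≈ 132 + j159 Ω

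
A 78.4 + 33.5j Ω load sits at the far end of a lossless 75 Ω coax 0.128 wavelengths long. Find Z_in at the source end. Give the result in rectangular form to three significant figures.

βl = 2π × 0.128 = 46.1°
tan(βl) = tan(46.1°) = 1.04
Z_in = Z_0·(Z_L + jZ_0·tanβl)/(Z_0 + jZ_L·tanβl)
     = 75·(78.4 + j111)/(40.2 + j81.4)

Z_in ≈ 111 − j17.3 Ω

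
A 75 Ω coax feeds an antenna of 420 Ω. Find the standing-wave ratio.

VSWR ≈ 5.6

Γ = (420 − 75)/(420 + 75) = 0.697
VSWR = (1 + 0.697)/(1 − 0.697)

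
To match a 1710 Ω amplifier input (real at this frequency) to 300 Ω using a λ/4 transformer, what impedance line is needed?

Z_qwt ≈ 716 Ω

Z_qwt = √(Z_0·R_L) = √(300 × 1710) = √513000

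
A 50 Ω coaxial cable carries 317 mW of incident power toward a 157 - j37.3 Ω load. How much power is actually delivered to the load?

|Γ| = |(107 − j37.3)/(207 − j37.3)| = 0.539
|Γ|² = 0.29
P_refl = |Γ|²·P_inc = 92 mW, P_del = (1 − |Γ|²)·P_inc = 225 mW

P_delivered ≈ 225 mW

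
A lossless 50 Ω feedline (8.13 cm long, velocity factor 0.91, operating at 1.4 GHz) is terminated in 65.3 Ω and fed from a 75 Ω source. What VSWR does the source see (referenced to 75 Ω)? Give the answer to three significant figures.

VSWR ≈ 1.43

λ = v/f = 0.91·c / 1.4 GHz = 0.195 m
βl = 2π·l/λ = 2π × 0.417 = 150°
tan(βl) = -0.575
Z_in = Z_0·(Z_L + jZ_0·tanβl)/(Z_0 + jZ_L·tanβl) = 55.6 + j13 Ω
Γ_s = (Z_in − Z_s)/(Z_in + Z_s) = (-19.4 + j13)/(131 + j13), |Γ_s| = 0.178
VSWR = (1 + |Γ_s|)/(1 − |Γ_s|)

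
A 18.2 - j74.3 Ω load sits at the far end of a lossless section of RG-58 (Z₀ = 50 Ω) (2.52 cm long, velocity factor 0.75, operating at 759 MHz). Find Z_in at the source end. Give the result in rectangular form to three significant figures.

Z_in ≈ 6.87 − j24.6 Ω

λ = v/f = 0.75·c / 759 MHz = 0.296 m
βl = 2π·l/λ = 2π × 0.085 = 30.6°
tan(βl) = tan(30.6°) = 0.591
Z_in = Z_0·(Z_L + jZ_0·tanβl)/(Z_0 + jZ_L·tanβl)
     = 50·(18.2 − j44.7)/(93.9 + j10.8)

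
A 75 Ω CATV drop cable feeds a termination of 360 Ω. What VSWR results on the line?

For a purely resistive load, VSWR = R_L/Z_0 or Z_0/R_L (whichever > 1) = 360/75

VSWR ≈ 4.8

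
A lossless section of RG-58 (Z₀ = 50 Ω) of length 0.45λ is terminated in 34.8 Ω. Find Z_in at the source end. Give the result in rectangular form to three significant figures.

Z_in ≈ 36.6 − j7.97 Ω

βl = 2π × 0.45 = 162°
tan(βl) = tan(162°) = -0.325
Z_in = Z_0·(Z_L + jZ_0·tanβl)/(Z_0 + jZ_L·tanβl)
     = 50·(34.8 − j16.2)/(50 − j11.3)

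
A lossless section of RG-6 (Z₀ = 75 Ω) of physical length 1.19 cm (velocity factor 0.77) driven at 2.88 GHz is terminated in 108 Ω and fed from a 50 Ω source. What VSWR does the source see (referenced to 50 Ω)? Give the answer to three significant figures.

VSWR ≈ 1.6

λ = v/f = 0.77·c / 2.88 GHz = 0.0802 m
βl = 2π·l/λ = 2π × 0.148 = 53.4°
tan(βl) = 1.35
Z_in = Z_0·(Z_L + jZ_0·tanβl)/(Z_0 + jZ_L·tanβl) = 63.8 − j22.8 Ω
Γ_s = (Z_in − Z_s)/(Z_in + Z_s) = (13.8 − j22.8)/(114 − j22.8), |Γ_s| = 0.23
VSWR = (1 + |Γ_s|)/(1 − |Γ_s|)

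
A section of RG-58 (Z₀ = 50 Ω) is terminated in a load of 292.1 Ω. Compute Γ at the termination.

Γ = 0.708

Γ = (Z_L − Z_0)/(Z_L + Z_0) = (292.1 − 50)/(292.1 + 50) = 242.1/342.1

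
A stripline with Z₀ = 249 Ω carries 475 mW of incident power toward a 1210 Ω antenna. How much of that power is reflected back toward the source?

Γ = (1210 − 249)/(1210 + 249) = 0.659
|Γ|² = 0.434
P_refl = |Γ|²·P_inc = 206 mW, P_del = (1 − |Γ|²)·P_inc = 269 mW

P_reflected ≈ 206 mW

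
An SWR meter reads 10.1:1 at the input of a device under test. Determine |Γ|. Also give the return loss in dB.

|Γ| = (S − 1)/(S + 1) = (10.1 − 1)/(10.1 + 1) = 9.1/11.1
RL = −20·log₁₀|Γ| = −20·log₁₀(0.82)

|Γ| ≈ 0.82; return loss ≈ 1.73 dB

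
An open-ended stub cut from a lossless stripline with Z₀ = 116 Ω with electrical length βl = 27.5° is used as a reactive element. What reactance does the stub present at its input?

X_in ≈ -223 Ω (capacitive)

tan(βl) = 0.521
For an open-ended stub, Z_in = −jZ_0·cot(βl) = −jZ_0/tan(βl)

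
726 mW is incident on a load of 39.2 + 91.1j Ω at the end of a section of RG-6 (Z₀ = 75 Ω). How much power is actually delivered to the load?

P_delivered ≈ 400 mW

|Γ| = |(-35.8 + j91.1)/(114.2 + j91.1)| = 0.67
|Γ|² = 0.449
P_refl = |Γ|²·P_inc = 326 mW, P_del = (1 − |Γ|²)·P_inc = 400 mW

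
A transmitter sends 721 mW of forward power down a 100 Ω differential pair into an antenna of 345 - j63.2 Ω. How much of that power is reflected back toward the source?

|Γ| = |(245 − j63.2)/(445 − j63.2)| = 0.563
|Γ|² = 0.317
P_refl = |Γ|²·P_inc = 228 mW, P_del = (1 − |Γ|²)·P_inc = 493 mW

P_reflected ≈ 228 mW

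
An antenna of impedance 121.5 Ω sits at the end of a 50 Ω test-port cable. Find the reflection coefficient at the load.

Γ = 0.417

Γ = (Z_L − Z_0)/(Z_L + Z_0) = (121.5 − 50)/(121.5 + 50) = 71.5/171.5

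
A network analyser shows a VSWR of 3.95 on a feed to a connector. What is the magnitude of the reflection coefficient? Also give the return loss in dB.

|Γ| = (S − 1)/(S + 1) = (3.95 − 1)/(3.95 + 1) = 2.95/4.95
RL = −20·log₁₀|Γ| = −20·log₁₀(0.596)

|Γ| ≈ 0.596; return loss ≈ 4.5 dB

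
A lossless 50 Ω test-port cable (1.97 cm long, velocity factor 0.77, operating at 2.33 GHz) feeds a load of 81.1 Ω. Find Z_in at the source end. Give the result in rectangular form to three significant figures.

λ = v/f = 0.77·c / 2.33 GHz = 0.0991 m
βl = 2π·l/λ = 2π × 0.199 = 71.5°
tan(βl) = tan(71.5°) = 2.99
Z_in = Z_0·(Z_L + jZ_0·tanβl)/(Z_0 + jZ_L·tanβl)
     = 50·(81.1 + j150)/(50 + j243)

Z_in ≈ 32.9 − j9.93 Ω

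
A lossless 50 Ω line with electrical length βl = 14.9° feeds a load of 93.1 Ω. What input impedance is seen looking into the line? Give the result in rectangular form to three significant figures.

Z_in ≈ 80 − j26.4 Ω

tan(βl) = tan(14.9°) = 0.266
Z_in = Z_0·(Z_L + jZ_0·tanβl)/(Z_0 + jZ_L·tanβl)
     = 50·(93.1 + j13.3)/(50 + j24.8)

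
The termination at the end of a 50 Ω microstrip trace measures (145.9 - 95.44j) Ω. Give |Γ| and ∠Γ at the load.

Γ = (Z_L − Z_0)/(Z_L + Z_0) = (95.9 − j95.44)/(195.9 − j95.44)
|Γ| = 135/218 = 0.621

Γ ≈ 0.621 ∠ -18.9°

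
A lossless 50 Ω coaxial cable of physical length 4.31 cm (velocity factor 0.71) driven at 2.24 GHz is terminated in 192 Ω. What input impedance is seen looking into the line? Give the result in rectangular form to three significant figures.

Z_in ≈ 89.2 + j88.5 Ω

λ = v/f = 0.71·c / 2.24 GHz = 0.0951 m
βl = 2π·l/λ = 2π × 0.453 = 163°
tan(βl) = tan(163°) = -0.302
Z_in = Z_0·(Z_L + jZ_0·tanβl)/(Z_0 + jZ_L·tanβl)
     = 50·(192 − j15.1)/(50 − j58.1)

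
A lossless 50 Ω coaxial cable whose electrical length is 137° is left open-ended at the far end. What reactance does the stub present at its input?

X_in ≈ 53.6 Ω (inductive)

tan(βl) = -0.933
For an open-ended stub, Z_in = −jZ_0·cot(βl) = −jZ_0/tan(βl)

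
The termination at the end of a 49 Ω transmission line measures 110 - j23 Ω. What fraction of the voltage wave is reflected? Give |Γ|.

|Γ| ≈ 0.406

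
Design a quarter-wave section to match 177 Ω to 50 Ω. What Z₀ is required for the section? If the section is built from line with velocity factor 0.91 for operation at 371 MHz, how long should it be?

Z_qwt ≈ 94.1 Ω; length ≈ 18.4 cm

Z_qwt = √(Z_0·R_L) = √(50 × 177) = √8850
λ = 0.91·c/f = 0.736 m, so l = λ/4 = 0.184 m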